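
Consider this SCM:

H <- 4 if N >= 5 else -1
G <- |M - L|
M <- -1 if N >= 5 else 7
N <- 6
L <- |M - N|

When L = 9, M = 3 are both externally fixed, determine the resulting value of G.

The joint intervention fixes L = 9, M = 3, removing each variable's own equation.
G = |M - L|  [with M=3, L=9]  = 6

6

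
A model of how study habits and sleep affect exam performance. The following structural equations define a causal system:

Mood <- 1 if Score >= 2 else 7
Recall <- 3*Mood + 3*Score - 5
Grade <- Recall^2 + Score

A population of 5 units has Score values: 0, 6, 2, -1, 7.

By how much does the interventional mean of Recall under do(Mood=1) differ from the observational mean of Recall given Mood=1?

The intervention sets Mood=1 in all 5 units regardless of Score. Recomputing Recall per unit gives -2, 16, 4, -5, 19; average 6.4.
Conditioning on Mood=1 selects the 3 unit(s) with Score ∈ {6, 2, 7}. Their Recall values: 16, 4, 19. Mean = 13.
Difference = 6.4 − 13 = -6.6.

-6.6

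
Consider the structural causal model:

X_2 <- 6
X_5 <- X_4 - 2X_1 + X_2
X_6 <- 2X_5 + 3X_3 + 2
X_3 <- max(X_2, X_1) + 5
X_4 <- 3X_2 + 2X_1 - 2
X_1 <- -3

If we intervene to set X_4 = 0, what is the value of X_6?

59

Under do(X_4=0), the mechanism X_4 <- 3X_2 + 2X_1 - 2 is discarded; X_4 is fixed at 0.
X_3 = max(X_2, X_1) + 5  [with X_2=6, X_1=-3]  = 11
X_5 = X_4 - 2X_1 + X_2  [with X_4=0, X_1=-3, X_2=6]  = 12
X_6 = 2X_5 + 3X_3 + 2  [with X_5=12, X_3=11]  = 59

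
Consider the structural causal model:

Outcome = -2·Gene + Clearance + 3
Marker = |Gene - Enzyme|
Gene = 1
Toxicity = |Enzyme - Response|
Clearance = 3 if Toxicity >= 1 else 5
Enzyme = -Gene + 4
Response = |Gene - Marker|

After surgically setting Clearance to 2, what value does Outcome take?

Intervening sets Clearance = 2 and removes its equation (Clearance = 3 if Toxicity >= 1 else 5).
Outcome = -2·Gene + Clearance + 3  [with Gene=1, Clearance=2]  = 3

3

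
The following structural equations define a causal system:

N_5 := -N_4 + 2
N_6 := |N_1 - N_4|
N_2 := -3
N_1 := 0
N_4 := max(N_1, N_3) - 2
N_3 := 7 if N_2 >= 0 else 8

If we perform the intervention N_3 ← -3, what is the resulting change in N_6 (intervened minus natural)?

The intervention breaks the incoming arrows to N_3: N_3 := 7 if N_2 >= 0 else 8 no longer applies, and N_3 = -3.
N_4 = max(N_1, N_3) - 2  [with N_1=0, N_3=-3]  = -2
N_6 = |N_1 - N_4|  [with N_1=0, N_4=-2]  = 2
Without intervention: N_3 = 7 if N_2 >= 0 else 8  [with N_2=-3]  = 8; N_4 = max(N_1, N_3) - 2  [with N_1=0, N_3=8]  = 6; N_6 = |N_1 - N_4|  [with N_1=0, N_4=6]  = 6.
Change = 2 − 6 = -4.

-4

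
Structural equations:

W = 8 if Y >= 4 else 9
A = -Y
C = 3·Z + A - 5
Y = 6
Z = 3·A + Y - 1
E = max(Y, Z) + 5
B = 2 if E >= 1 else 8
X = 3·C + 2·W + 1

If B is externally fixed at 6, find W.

The intervention breaks the incoming arrows to B: B = 2 if E >= 1 else 8 no longer applies, and B = 6.
W is not downstream of the intervention, so its value is determined by the original equations.
W = 8 if Y >= 4 else 9  [with Y=6]  = 8

8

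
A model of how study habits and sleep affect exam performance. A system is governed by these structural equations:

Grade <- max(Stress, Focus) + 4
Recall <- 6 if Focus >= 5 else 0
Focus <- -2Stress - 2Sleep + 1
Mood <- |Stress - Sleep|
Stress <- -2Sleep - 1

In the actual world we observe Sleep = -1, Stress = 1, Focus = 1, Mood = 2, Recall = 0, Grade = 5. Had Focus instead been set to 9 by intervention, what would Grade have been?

The intervention breaks the incoming arrows to Focus: Focus <- -2Stress - 2Sleep + 1 no longer applies, and Focus = 9.
Stress = -2Sleep - 1  [with Sleep=-1]  = 1
Grade = max(Stress, Focus) + 4  [with Stress=1, Focus=9]  = 13

13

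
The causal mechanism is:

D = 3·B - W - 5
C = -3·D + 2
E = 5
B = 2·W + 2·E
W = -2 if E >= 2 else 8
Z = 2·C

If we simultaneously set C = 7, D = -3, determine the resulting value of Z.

14

Setting C = 7, D = -3 by intervention discards those variables' equations.
Z = 2·C  [with C=7]  = 14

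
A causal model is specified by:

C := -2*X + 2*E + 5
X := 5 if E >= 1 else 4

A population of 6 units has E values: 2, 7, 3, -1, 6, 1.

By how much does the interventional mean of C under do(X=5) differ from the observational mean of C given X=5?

-1.6

The intervention sets X=5 in all 6 units regardless of E. Recomputing C per unit gives -1, 9, 1, -7, 7, -3; average 1.
Observing X=5 restricts to units where X's equation naturally yields 5: E ∈ {2, 7, 3, 6, 1}. In that subpopulation C = -1, 9, 1, 7, -3, mean 2.6.
Difference = 1 − 2.6 = -1.6.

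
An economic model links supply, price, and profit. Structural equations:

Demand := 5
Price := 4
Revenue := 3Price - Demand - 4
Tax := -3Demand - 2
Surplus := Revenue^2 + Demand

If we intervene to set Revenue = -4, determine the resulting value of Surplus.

21

do(Revenue=-4) replaces the equation Revenue := 3Price - Demand - 4 with the constant Revenue = -4.
Surplus = Revenue^2 + Demand  [with Revenue=-4, Demand=5]  = 21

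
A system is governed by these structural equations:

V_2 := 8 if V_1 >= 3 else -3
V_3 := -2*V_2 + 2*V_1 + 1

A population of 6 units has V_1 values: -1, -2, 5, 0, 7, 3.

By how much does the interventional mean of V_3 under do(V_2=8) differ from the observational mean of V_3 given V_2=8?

Under do(V_2=8), V_2's equation is replaced by V_2=8 for every unit. Per-unit V_3: -17, -19, -5, -15, -1, -9. Mean = -11.
Conditioning on V_2=8 selects the 3 unit(s) with V_1 ∈ {5, 7, 3}. Their V_3 values: -5, -1, -9. Mean = -5.
Difference = -11 − (-5) = -6.

-6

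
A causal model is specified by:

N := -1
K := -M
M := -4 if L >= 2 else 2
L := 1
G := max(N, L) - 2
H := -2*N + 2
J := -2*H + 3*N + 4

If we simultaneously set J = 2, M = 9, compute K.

Setting J = 2, M = 9 by intervention discards those variables' equations.
K = -M  [with M=9]  = -9

-9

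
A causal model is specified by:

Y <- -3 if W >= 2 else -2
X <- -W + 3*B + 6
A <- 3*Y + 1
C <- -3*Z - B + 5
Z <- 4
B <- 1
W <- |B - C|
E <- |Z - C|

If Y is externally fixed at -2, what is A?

-5

Intervening sets Y = -2 and removes its equation (Y <- -3 if W >= 2 else -2).
A = 3*Y + 1  [with Y=-2]  = -5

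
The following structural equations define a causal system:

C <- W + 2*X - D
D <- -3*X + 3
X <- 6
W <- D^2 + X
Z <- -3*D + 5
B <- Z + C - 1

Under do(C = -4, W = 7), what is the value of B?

45

The joint intervention fixes C = -4, W = 7, removing each variable's own equation.
D = -3*X + 3  [with X=6]  = -15
Z = -3*D + 5  [with D=-15]  = 50
B = Z + C - 1  [with Z=50, C=-4]  = 45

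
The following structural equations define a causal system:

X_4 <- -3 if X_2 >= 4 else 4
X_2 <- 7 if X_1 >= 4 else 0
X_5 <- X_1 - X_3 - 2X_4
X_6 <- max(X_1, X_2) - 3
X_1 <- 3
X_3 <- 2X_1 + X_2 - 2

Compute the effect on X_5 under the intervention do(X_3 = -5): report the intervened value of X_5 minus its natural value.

9

do(X_3=-5) replaces the equation X_3 <- 2X_1 + X_2 - 2 with the constant X_3 = -5.
X_2 = 7 if X_1 >= 4 else 0  [with X_1=3]  = 0
X_4 = -3 if X_2 >= 4 else 4  [with X_2=0]  = 4
X_5 = X_1 - X_3 - 2X_4  [with X_1=3, X_3=-5, X_4=4]  = 0
Without intervention: X_2 = 7 if X_1 >= 4 else 0  [with X_1=3]  = 0; X_3 = 2X_1 + X_2 - 2  [with X_1=3, X_2=0]  = 4; X_4 = -3 if X_2 >= 4 else 4  [with X_2=0]  = 4; X_5 = X_1 - X_3 - 2X_4  [with X_1=3, X_3=4, X_4=4]  = -9.
Change = 0 − (-9) = 9.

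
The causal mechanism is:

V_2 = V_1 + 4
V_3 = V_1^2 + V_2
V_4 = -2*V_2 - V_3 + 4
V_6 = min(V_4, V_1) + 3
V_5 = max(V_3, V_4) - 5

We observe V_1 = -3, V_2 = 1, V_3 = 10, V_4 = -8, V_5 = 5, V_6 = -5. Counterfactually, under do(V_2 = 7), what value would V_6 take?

-23

Under do(V_2=7), the mechanism V_2 = V_1 + 4 is discarded; V_2 is fixed at 7.
V_3 = V_1^2 + V_2  [with V_1=-3, V_2=7]  = 16
V_4 = -2*V_2 - V_3 + 4  [with V_2=7, V_3=16]  = -26
V_6 = min(V_4, V_1) + 3  [with V_4=-26, V_1=-3]  = -23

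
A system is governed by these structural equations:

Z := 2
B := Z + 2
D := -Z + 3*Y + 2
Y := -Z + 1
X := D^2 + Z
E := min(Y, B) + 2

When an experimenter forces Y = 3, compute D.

9

The intervention breaks the incoming arrows to Y: Y := -Z + 1 no longer applies, and Y = 3.
D = -Z + 3*Y + 2  [with Z=2, Y=3]  = 9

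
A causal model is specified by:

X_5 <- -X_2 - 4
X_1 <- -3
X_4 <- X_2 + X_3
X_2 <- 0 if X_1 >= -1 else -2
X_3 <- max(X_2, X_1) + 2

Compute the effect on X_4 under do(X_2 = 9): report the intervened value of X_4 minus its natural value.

22

Under do(X_2=9), the mechanism X_2 <- 0 if X_1 >= -1 else -2 is discarded; X_2 is fixed at 9.
X_3 = max(X_2, X_1) + 2  [with X_2=9, X_1=-3]  = 11
X_4 = X_2 + X_3  [with X_2=9, X_3=11]  = 20
Without intervention: X_2 = 0 if X_1 >= -1 else -2  [with X_1=-3]  = -2; X_3 = max(X_2, X_1) + 2  [with X_2=-2, X_1=-3]  = 0; X_4 = X_2 + X_3  [with X_2=-2, X_3=0]  = -2.
Change = 20 − (-2) = 22.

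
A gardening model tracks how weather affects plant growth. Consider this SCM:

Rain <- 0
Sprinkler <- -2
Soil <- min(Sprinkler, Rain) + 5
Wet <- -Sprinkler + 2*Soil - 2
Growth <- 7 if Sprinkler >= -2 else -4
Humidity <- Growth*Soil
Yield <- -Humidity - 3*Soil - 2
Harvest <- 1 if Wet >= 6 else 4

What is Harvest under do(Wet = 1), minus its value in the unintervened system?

do(Wet=1) replaces the equation Wet <- -Sprinkler + 2*Soil - 2 with the constant Wet = 1.
Harvest = 1 if Wet >= 6 else 4  [with Wet=1]  = 4
Without intervention: Soil = min(Sprinkler, Rain) + 5  [with Sprinkler=-2, Rain=0]  = 3; Wet = -Sprinkler + 2*Soil - 2  [with Sprinkler=-2, Soil=3]  = 6; Harvest = 1 if Wet >= 6 else 4  [with Wet=6]  = 1.
Change = 4 − 1 = 3.

3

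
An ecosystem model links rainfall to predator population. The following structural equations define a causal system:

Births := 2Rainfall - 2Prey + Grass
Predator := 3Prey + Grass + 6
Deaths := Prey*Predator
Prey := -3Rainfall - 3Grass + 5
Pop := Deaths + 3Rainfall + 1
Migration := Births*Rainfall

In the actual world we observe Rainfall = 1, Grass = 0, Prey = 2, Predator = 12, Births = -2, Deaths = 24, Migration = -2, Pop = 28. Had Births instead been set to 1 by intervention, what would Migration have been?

1

Under do(Births=1), the mechanism Births := 2Rainfall - 2Prey + Grass is discarded; Births is fixed at 1.
Migration = Births*Rainfall  [with Births=1, Rainfall=1]  = 1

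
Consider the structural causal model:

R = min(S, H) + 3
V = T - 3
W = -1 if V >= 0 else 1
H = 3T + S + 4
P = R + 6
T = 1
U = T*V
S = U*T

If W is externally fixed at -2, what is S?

The intervention breaks the incoming arrows to W: W = -1 if V >= 0 else 1 no longer applies, and W = -2.
Since S is not a descendant of the intervened variable, it is unaffected.
V = T - 3  [with T=1]  = -2
U = T*V  [with T=1, V=-2]  = -2
S = U*T  [with U=-2, T=1]  = -2

-2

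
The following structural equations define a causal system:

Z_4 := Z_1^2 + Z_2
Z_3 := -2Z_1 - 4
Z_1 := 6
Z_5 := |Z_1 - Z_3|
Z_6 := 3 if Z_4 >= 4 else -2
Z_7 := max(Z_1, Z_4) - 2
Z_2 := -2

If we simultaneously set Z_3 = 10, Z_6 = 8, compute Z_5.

4

The joint intervention fixes Z_3 = 10, Z_6 = 8, removing each variable's own equation.
Z_5 = |Z_1 - Z_3|  [with Z_1=6, Z_3=10]  = 4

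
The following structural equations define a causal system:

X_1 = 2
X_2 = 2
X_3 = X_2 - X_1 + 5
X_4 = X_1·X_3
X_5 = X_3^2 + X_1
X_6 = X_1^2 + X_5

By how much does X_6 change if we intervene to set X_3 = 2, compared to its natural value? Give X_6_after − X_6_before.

The intervention breaks the incoming arrows to X_3: X_3 = X_2 - X_1 + 5 no longer applies, and X_3 = 2.
X_5 = X_3^2 + X_1  [with X_3=2, X_1=2]  = 6
X_6 = X_1^2 + X_5  [with X_1=2, X_5=6]  = 10
Without intervention: X_3 = X_2 - X_1 + 5  [with X_2=2, X_1=2]  = 5; X_5 = X_3^2 + X_1  [with X_3=5, X_1=2]  = 27; X_6 = X_1^2 + X_5  [with X_1=2, X_5=27]  = 31.
Change = 10 − 31 = -21.

-21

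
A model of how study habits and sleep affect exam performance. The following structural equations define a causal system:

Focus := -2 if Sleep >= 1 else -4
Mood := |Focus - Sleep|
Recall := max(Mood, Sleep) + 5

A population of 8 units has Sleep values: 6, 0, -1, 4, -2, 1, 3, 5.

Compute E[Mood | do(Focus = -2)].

The intervention sets Focus=-2 in all 8 units regardless of Sleep. Recomputing Mood per unit gives 8, 2, 1, 6, 0, 3, 5, 7; average 4.

4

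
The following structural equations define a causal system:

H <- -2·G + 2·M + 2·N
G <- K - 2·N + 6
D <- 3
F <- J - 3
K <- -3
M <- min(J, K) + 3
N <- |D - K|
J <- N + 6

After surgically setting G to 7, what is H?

-2

Intervening sets G = 7 and removes its equation (G <- K - 2·N + 6).
N = |D - K|  [with D=3, K=-3]  = 6
J = N + 6  [with N=6]  = 12
M = min(J, K) + 3  [with J=12, K=-3]  = 0
H = -2·G + 2·M + 2·N  [with G=7, M=0, N=6]  = -2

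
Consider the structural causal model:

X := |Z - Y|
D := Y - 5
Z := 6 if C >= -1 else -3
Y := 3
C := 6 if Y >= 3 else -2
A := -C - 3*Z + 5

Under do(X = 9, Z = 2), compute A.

The joint intervention fixes X = 9, Z = 2, removing each variable's own equation.
C = 6 if Y >= 3 else -2  [with Y=3]  = 6
A = -C - 3*Z + 5  [with C=6, Z=2]  = -7

-7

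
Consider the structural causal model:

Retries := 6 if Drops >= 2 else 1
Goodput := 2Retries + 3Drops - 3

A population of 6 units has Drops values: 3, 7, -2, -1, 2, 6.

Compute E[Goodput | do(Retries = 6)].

16.5

do(Retries=6) breaks Retries's dependence on Drops. With Retries=6 fixed, Goodput across the units is 18, 30, 3, 6, 15, 27, mean 16.5.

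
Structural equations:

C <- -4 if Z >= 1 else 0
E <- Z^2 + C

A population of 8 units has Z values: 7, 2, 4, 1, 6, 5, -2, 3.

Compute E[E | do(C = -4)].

do(C=-4) breaks C's dependence on Z. With C=-4 fixed, E across the units is 45, 0, 12, -3, 32, 21, 0, 5, mean 14.

14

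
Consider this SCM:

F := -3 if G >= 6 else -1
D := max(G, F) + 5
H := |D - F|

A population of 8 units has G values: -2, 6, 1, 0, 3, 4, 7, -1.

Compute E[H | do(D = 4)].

do(D=4) breaks D's dependence on G. With D=4 fixed, H across the units is 5, 7, 5, 5, 5, 5, 7, 5, mean 5.5.

5.5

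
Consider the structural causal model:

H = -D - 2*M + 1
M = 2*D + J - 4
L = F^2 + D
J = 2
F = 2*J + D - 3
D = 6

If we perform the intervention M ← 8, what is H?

Intervening sets M = 8 and removes its equation (M = 2*D + J - 4).
H = -D - 2*M + 1  [with D=6, M=8]  = -21

-21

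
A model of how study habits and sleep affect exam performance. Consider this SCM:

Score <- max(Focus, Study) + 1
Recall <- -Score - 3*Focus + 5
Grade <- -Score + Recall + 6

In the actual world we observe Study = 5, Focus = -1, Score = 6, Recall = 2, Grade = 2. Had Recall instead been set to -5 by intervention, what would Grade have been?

-5

Intervening sets Recall = -5 and removes its equation (Recall <- -Score - 3*Focus + 5).
Score = max(Focus, Study) + 1  [with Focus=-1, Study=5]  = 6
Grade = -Score + Recall + 6  [with Score=6, Recall=-5]  = -5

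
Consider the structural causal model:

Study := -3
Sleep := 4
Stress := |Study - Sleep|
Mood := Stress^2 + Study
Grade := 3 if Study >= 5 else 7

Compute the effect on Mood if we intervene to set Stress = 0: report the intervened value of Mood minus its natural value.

-49

The intervention breaks the incoming arrows to Stress: Stress := |Study - Sleep| no longer applies, and Stress = 0.
Mood = Stress^2 + Study  [with Stress=0, Study=-3]  = -3
Without intervention: Stress = |Study - Sleep|  [with Study=-3, Sleep=4]  = 7; Mood = Stress^2 + Study  [with Stress=7, Study=-3]  = 46.
Change = -3 − 46 = -49.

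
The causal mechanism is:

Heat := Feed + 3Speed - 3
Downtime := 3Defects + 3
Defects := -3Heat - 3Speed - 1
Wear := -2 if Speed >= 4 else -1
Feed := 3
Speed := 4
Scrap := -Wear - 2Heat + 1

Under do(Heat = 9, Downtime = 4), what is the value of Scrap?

-15

Under do(Heat = 9, Downtime = 4), each intervened variable's structural equation is replaced by its fixed value.
Wear = -2 if Speed >= 4 else -1  [with Speed=4]  = -2
Scrap = -Wear - 2Heat + 1  [with Wear=-2, Heat=9]  = -15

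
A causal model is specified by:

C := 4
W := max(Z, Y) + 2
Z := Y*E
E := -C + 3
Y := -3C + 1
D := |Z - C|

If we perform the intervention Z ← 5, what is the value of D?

Intervening sets Z = 5 and removes its equation (Z := Y*E).
D = |Z - C|  [with Z=5, C=4]  = 1

1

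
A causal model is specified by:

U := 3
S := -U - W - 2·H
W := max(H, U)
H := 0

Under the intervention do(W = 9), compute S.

-12

The intervention breaks the incoming arrows to W: W := max(H, U) no longer applies, and W = 9.
S = -U - W - 2·H  [with U=3, W=9, H=0]  = -12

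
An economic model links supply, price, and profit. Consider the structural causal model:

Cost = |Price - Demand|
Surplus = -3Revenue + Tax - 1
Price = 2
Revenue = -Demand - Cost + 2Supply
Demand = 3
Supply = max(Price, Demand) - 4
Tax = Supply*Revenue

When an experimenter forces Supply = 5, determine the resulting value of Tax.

30

The intervention breaks the incoming arrows to Supply: Supply = max(Price, Demand) - 4 no longer applies, and Supply = 5.
Cost = |Price - Demand|  [with Price=2, Demand=3]  = 1
Revenue = -Demand - Cost + 2Supply  [with Demand=3, Cost=1, Supply=5]  = 6
Tax = Supply*Revenue  [with Supply=5, Revenue=6]  = 30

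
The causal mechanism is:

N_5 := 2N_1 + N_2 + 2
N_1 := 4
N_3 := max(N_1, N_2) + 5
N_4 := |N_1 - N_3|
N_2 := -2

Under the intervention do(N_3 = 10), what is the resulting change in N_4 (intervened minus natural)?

1

The intervention breaks the incoming arrows to N_3: N_3 := max(N_1, N_2) + 5 no longer applies, and N_3 = 10.
N_4 = |N_1 - N_3|  [with N_1=4, N_3=10]  = 6
Without intervention: N_3 = max(N_1, N_2) + 5  [with N_1=4, N_2=-2]  = 9; N_4 = |N_1 - N_3|  [with N_1=4, N_3=9]  = 5.
Change = 6 − 5 = 1.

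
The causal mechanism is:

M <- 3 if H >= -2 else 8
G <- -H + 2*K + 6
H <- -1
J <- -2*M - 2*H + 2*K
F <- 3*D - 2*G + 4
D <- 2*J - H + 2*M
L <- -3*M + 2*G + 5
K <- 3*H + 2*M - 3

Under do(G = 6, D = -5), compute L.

8

Setting G = 6, D = -5 by intervention discards those variables' equations.
M = 3 if H >= -2 else 8  [with H=-1]  = 3
L = -3*M + 2*G + 5  [with M=3, G=6]  = 8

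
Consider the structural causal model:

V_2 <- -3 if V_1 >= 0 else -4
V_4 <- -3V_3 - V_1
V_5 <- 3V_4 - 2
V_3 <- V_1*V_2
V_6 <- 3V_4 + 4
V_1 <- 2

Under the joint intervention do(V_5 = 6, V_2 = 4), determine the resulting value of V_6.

-74

The joint intervention fixes V_5 = 6, V_2 = 4, removing each variable's own equation.
V_3 = V_1*V_2  [with V_1=2, V_2=4]  = 8
V_4 = -3V_3 - V_1  [with V_3=8, V_1=2]  = -26
V_6 = 3V_4 + 4  [with V_4=-26]  = -74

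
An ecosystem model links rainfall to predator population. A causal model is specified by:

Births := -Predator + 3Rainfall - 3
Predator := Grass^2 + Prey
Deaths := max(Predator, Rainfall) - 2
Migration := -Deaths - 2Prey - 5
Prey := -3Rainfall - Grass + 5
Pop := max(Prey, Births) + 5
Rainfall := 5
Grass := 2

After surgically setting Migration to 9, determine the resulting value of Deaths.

Intervening sets Migration = 9 and removes its equation (Migration := -Deaths - 2Prey - 5).
Since Deaths is not a descendant of the intervened variable, it is unaffected.
Prey = -3Rainfall - Grass + 5  [with Rainfall=5, Grass=2]  = -12
Predator = Grass^2 + Prey  [with Grass=2, Prey=-12]  = -8
Deaths = max(Predator, Rainfall) - 2  [with Predator=-8, Rainfall=5]  = 3

3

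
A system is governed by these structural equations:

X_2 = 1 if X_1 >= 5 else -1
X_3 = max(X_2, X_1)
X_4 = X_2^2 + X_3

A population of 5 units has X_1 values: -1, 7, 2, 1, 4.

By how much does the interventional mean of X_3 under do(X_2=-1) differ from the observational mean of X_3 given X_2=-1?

1.1

Under do(X_2=-1), X_2's equation is replaced by X_2=-1 for every unit. Per-unit X_3: -1, 7, 2, 1, 4. Mean = 2.6.
Conditioning on X_2=-1 selects the 4 unit(s) with X_1 ∈ {-1, 2, 1, 4}. Their X_3 values: -1, 2, 1, 4. Mean = 1.5.
Difference = 2.6 − 1.5 = 1.1.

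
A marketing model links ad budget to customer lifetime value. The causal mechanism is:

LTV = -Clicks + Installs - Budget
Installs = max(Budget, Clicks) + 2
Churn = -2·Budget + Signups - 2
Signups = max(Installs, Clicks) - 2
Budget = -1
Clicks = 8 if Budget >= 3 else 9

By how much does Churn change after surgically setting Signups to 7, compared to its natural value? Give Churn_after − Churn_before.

-2

Intervening sets Signups = 7 and removes its equation (Signups = max(Installs, Clicks) - 2).
Churn = -2·Budget + Signups - 2  [with Budget=-1, Signups=7]  = 7
Without intervention: Clicks = 8 if Budget >= 3 else 9  [with Budget=-1]  = 9; Installs = max(Budget, Clicks) + 2  [with Budget=-1, Clicks=9]  = 11; Signups = max(Installs, Clicks) - 2  [with Installs=11, Clicks=9]  = 9; Churn = -2·Budget + Signups - 2  [with Budget=-1, Signups=9]  = 9.
Change = 7 − 9 = -2.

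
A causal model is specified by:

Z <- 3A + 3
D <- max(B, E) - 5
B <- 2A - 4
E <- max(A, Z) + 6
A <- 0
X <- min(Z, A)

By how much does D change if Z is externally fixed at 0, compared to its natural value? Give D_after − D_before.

-3

Under do(Z=0), the mechanism Z <- 3A + 3 is discarded; Z is fixed at 0.
E = max(A, Z) + 6  [with A=0, Z=0]  = 6
B = 2A - 4  [with A=0]  = -4
D = max(B, E) - 5  [with B=-4, E=6]  = 1
Without intervention: Z = 3A + 3  [with A=0]  = 3; E = max(A, Z) + 6  [with A=0, Z=3]  = 9; B = 2A - 4  [with A=0]  = -4; D = max(B, E) - 5  [with B=-4, E=9]  = 4.
Change = 1 − 4 = -3.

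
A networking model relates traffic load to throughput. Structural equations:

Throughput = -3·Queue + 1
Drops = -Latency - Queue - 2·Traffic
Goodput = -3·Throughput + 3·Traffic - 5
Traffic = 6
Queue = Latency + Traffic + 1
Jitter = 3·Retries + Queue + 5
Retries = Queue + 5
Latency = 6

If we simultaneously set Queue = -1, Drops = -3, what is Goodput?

1

The joint intervention fixes Queue = -1, Drops = -3, removing each variable's own equation.
Throughput = -3·Queue + 1  [with Queue=-1]  = 4
Goodput = -3·Throughput + 3·Traffic - 5  [with Throughput=4, Traffic=6]  = 1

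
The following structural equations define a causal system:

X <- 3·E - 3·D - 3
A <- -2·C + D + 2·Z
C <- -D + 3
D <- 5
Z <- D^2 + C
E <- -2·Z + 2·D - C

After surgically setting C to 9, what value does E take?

Under do(C=9), the mechanism C <- -D + 3 is discarded; C is fixed at 9.
Z = D^2 + C  [with D=5, C=9]  = 34
E = -2·Z + 2·D - C  [with Z=34, D=5, C=9]  = -67

-67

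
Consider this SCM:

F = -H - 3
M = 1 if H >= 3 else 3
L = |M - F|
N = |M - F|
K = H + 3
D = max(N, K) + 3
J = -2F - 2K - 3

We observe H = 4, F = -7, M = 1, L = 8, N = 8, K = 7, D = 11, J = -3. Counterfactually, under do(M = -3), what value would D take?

10

The intervention breaks the incoming arrows to M: M = 1 if H >= 3 else 3 no longer applies, and M = -3.
F = -H - 3  [with H=4]  = -7
N = |M - F|  [with M=-3, F=-7]  = 4
K = H + 3  [with H=4]  = 7
D = max(N, K) + 3  [with N=4, K=7]  = 10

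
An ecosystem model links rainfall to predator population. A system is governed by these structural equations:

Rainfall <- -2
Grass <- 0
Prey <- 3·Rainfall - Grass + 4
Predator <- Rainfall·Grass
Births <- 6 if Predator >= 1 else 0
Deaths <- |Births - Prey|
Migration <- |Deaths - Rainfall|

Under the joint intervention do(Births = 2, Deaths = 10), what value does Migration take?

Under do(Births = 2, Deaths = 10), each intervened variable's structural equation is replaced by its fixed value.
Migration = |Deaths - Rainfall|  [with Deaths=10, Rainfall=-2]  = 12

12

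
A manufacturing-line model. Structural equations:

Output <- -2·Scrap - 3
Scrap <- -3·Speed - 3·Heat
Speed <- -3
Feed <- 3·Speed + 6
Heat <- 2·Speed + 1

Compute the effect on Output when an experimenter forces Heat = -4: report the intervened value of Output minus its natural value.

6

do(Heat=-4) replaces the equation Heat <- 2·Speed + 1 with the constant Heat = -4.
Scrap = -3·Speed - 3·Heat  [with Speed=-3, Heat=-4]  = 21
Output = -2·Scrap - 3  [with Scrap=21]  = -45
Without intervention: Heat = 2·Speed + 1  [with Speed=-3]  = -5; Scrap = -3·Speed - 3·Heat  [with Speed=-3, Heat=-5]  = 24; Output = -2·Scrap - 3  [with Scrap=24]  = -51.
Change = -45 − (-51) = 6.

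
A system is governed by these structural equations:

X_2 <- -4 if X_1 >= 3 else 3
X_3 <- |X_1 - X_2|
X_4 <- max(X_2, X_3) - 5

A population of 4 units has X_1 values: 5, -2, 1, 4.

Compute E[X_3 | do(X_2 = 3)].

2.5

Every unit gets X_2=3 under the intervention. X_3 values become 2, 5, 2, 1; E[X_3|do(X_2=3)] = 2.5.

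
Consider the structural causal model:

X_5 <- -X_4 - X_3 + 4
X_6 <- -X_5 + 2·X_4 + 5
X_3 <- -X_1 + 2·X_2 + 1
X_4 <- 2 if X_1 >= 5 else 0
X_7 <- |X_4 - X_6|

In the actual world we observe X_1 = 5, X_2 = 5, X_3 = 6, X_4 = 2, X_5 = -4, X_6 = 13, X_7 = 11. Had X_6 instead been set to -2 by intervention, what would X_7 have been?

Intervening sets X_6 = -2 and removes its equation (X_6 <- -X_5 + 2·X_4 + 5).
X_4 = 2 if X_1 >= 5 else 0  [with X_1=5]  = 2
X_7 = |X_4 - X_6|  [with X_4=2, X_6=-2]  = 4

4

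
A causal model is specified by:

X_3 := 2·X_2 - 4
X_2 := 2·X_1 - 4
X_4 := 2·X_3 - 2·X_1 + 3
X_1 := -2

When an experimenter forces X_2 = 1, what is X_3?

The intervention breaks the incoming arrows to X_2: X_2 := 2·X_1 - 4 no longer applies, and X_2 = 1.
X_3 = 2·X_2 - 4  [with X_2=1]  = -2

-2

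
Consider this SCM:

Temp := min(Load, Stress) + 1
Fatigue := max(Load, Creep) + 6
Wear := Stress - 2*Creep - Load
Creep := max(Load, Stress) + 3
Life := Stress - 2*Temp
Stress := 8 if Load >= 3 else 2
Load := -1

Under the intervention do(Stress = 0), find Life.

0

Under do(Stress=0), the mechanism Stress := 8 if Load >= 3 else 2 is discarded; Stress is fixed at 0.
Temp = min(Load, Stress) + 1  [with Load=-1, Stress=0]  = 0
Life = Stress - 2*Temp  [with Stress=0, Temp=0]  = 0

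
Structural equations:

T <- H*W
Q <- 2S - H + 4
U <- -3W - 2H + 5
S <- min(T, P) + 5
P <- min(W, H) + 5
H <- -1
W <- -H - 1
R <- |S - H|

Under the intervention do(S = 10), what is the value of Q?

Under do(S=10), the mechanism S <- min(T, P) + 5 is discarded; S is fixed at 10.
Q = 2S - H + 4  [with S=10, H=-1]  = 25

25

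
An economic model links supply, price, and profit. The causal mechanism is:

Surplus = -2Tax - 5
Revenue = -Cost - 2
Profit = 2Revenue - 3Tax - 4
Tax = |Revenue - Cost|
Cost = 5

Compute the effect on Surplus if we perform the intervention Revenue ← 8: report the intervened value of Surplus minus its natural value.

do(Revenue=8) replaces the equation Revenue = -Cost - 2 with the constant Revenue = 8.
Tax = |Revenue - Cost|  [with Revenue=8, Cost=5]  = 3
Surplus = -2Tax - 5  [with Tax=3]  = -11
Without intervention: Revenue = -Cost - 2  [with Cost=5]  = -7; Tax = |Revenue - Cost|  [with Revenue=-7, Cost=5]  = 12; Surplus = -2Tax - 5  [with Tax=12]  = -29.
Change = -11 − (-29) = 18.

18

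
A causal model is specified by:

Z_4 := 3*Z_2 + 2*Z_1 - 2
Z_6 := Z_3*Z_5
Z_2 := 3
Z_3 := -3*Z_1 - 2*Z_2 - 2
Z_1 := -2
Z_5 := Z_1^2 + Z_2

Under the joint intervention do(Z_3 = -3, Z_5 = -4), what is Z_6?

12

Setting Z_3 = -3, Z_5 = -4 by intervention discards those variables' equations.
Z_6 = Z_3*Z_5  [with Z_3=-3, Z_5=-4]  = 12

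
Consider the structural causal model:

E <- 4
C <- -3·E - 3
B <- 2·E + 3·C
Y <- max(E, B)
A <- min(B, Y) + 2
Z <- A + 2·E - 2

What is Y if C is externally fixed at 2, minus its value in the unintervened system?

10

Under do(C=2), the mechanism C <- -3·E - 3 is discarded; C is fixed at 2.
B = 2·E + 3·C  [with E=4, C=2]  = 14
Y = max(E, B)  [with E=4, B=14]  = 14
Without intervention: C = -3·E - 3  [with E=4]  = -15; B = 2·E + 3·C  [with E=4, C=-15]  = -37; Y = max(E, B)  [with E=4, B=-37]  = 4.
Change = 14 − 4 = 10.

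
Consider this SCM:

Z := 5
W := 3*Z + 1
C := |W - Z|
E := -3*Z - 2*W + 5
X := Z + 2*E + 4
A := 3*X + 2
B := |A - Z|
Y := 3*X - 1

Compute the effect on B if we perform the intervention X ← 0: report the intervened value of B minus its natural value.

-225

Under do(X=0), the mechanism X := Z + 2*E + 4 is discarded; X is fixed at 0.
A = 3*X + 2  [with X=0]  = 2
B = |A - Z|  [with A=2, Z=5]  = 3
Without intervention: W = 3*Z + 1  [with Z=5]  = 16; E = -3*Z - 2*W + 5  [with Z=5, W=16]  = -42; X = Z + 2*E + 4  [with Z=5, E=-42]  = -75; A = 3*X + 2  [with X=-75]  = -223; B = |A - Z|  [with A=-223, Z=5]  = 228.
Change = 3 − 228 = -225.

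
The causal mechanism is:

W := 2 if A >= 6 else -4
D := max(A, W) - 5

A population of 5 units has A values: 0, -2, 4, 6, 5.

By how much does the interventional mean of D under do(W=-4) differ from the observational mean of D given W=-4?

The intervention sets W=-4 in all 5 units regardless of A. Recomputing D per unit gives -5, -7, -1, 1, 0; average -2.4.
Observing W=-4 restricts to units where W's equation naturally yields -4: A ∈ {0, -2, 4, 5}. In that subpopulation D = -5, -7, -1, 0, mean -3.25.
Difference = -2.4 − (-3.25) = 0.85.

0.85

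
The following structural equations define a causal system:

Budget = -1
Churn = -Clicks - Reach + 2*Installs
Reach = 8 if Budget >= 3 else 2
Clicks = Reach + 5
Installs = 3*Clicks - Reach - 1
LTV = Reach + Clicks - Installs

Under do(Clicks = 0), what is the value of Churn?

-8

do(Clicks=0) replaces the equation Clicks = Reach + 5 with the constant Clicks = 0.
Reach = 8 if Budget >= 3 else 2  [with Budget=-1]  = 2
Installs = 3*Clicks - Reach - 1  [with Clicks=0, Reach=2]  = -3
Churn = -Clicks - Reach + 2*Installs  [with Clicks=0, Reach=2, Installs=-3]  = -8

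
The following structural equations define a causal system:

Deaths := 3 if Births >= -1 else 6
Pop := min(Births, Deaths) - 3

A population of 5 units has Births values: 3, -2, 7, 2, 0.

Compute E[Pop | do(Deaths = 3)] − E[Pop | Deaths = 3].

Under do(Deaths=3), Deaths's equation is replaced by Deaths=3 for every unit. Per-unit Pop: 0, -5, 0, -1, -3. Mean = -1.8.
E[Pop|Deaths=3] averages over only the 4 units with Deaths=3 (Births = 3, 7, 2, 0): Pop = 0, 0, -1, -3, mean -1.
Difference = -1.8 − (-1) = -0.8.

-0.8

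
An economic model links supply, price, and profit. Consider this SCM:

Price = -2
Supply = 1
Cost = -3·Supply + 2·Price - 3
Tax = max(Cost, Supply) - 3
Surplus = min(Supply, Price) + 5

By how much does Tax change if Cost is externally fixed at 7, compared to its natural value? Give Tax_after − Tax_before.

The intervention breaks the incoming arrows to Cost: Cost = -3·Supply + 2·Price - 3 no longer applies, and Cost = 7.
Tax = max(Cost, Supply) - 3  [with Cost=7, Supply=1]  = 4
Without intervention: Cost = -3·Supply + 2·Price - 3  [with Supply=1, Price=-2]  = -10; Tax = max(Cost, Supply) - 3  [with Cost=-10, Supply=1]  = -2.
Change = 4 − (-2) = 6.

6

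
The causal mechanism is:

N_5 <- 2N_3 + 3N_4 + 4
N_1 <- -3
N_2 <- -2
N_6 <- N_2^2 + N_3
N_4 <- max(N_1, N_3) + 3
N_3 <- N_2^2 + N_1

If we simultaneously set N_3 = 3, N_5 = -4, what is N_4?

The joint intervention fixes N_3 = 3, N_5 = -4, removing each variable's own equation.
N_4 = max(N_1, N_3) + 3  [with N_1=-3, N_3=3]  = 6

6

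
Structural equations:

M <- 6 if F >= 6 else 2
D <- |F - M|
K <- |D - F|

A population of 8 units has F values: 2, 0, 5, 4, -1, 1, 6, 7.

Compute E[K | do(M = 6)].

4.75

The intervention sets M=6 in all 8 units regardless of F. Recomputing K per unit gives 2, 6, 4, 2, 8, 4, 6, 6; average 4.75.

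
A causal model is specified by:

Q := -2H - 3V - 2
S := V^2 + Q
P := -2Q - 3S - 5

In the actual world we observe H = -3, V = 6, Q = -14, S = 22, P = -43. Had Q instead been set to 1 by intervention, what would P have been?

do(Q=1) replaces the equation Q := -2H - 3V - 2 with the constant Q = 1.
S = V^2 + Q  [with V=6, Q=1]  = 37
P = -2Q - 3S - 5  [with Q=1, S=37]  = -118

-118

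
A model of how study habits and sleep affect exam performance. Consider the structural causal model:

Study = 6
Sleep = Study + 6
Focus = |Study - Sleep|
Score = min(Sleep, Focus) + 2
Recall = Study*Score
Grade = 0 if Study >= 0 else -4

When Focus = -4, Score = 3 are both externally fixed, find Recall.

18

Setting Focus = -4, Score = 3 by intervention discards those variables' equations.
Recall = Study*Score  [with Study=6, Score=3]  = 18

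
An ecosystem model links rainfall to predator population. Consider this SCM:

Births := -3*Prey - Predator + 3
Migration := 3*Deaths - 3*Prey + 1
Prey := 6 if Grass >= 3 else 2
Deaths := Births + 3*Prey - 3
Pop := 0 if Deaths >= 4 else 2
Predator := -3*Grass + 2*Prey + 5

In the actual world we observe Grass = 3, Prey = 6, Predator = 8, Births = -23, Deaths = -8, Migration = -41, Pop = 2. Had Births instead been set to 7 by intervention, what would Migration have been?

49

Under do(Births=7), the mechanism Births := -3*Prey - Predator + 3 is discarded; Births is fixed at 7.
Prey = 6 if Grass >= 3 else 2  [with Grass=3]  = 6
Deaths = Births + 3*Prey - 3  [with Births=7, Prey=6]  = 22
Migration = 3*Deaths - 3*Prey + 1  [with Deaths=22, Prey=6]  = 49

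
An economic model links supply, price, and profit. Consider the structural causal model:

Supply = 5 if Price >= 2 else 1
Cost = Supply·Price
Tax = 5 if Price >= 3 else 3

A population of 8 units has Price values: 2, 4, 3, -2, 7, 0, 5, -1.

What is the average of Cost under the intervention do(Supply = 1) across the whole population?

Under do(Supply=1), Supply's equation is replaced by Supply=1 for every unit. Per-unit Cost: 2, 4, 3, -2, 7, 0, 5, -1. Mean = 2.25.

2.25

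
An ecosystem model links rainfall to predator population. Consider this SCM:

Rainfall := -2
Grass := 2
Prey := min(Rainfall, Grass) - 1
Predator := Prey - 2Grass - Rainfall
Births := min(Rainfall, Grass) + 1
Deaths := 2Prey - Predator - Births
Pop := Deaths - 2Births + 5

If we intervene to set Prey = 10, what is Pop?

The intervention breaks the incoming arrows to Prey: Prey := min(Rainfall, Grass) - 1 no longer applies, and Prey = 10.
Predator = Prey - 2Grass - Rainfall  [with Prey=10, Grass=2, Rainfall=-2]  = 8
Births = min(Rainfall, Grass) + 1  [with Rainfall=-2, Grass=2]  = -1
Deaths = 2Prey - Predator - Births  [with Prey=10, Predator=8, Births=-1]  = 13
Pop = Deaths - 2Births + 5  [with Deaths=13, Births=-1]  = 20

20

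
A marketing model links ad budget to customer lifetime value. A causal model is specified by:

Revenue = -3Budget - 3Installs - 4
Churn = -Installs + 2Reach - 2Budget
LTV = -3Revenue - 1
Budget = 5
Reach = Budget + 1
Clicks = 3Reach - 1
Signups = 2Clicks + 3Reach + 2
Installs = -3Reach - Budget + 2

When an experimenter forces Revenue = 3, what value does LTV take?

-10

do(Revenue=3) replaces the equation Revenue = -3Budget - 3Installs - 4 with the constant Revenue = 3.
LTV = -3Revenue - 1  [with Revenue=3]  = -10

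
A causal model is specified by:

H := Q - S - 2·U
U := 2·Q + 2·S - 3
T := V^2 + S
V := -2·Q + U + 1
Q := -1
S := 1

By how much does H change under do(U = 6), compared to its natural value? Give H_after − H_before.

-18

The intervention breaks the incoming arrows to U: U := 2·Q + 2·S - 3 no longer applies, and U = 6.
H = Q - S - 2·U  [with Q=-1, S=1, U=6]  = -14
Without intervention: U = 2·Q + 2·S - 3  [with Q=-1, S=1]  = -3; H = Q - S - 2·U  [with Q=-1, S=1, U=-3]  = 4.
Change = -14 − 4 = -18.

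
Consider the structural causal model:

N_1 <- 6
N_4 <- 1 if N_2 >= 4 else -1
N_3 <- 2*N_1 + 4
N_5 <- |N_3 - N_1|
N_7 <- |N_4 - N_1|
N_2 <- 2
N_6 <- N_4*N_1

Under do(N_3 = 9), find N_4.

-1

The intervention breaks the incoming arrows to N_3: N_3 <- 2*N_1 + 4 no longer applies, and N_3 = 9.
N_4 is not downstream of the intervention, so its value is determined by the original equations.
N_4 = 1 if N_2 >= 4 else -1  [with N_2=2]  = -1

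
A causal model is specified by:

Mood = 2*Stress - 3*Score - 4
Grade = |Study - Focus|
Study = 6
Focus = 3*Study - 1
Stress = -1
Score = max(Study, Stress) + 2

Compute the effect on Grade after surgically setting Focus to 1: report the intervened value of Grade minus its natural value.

The intervention breaks the incoming arrows to Focus: Focus = 3*Study - 1 no longer applies, and Focus = 1.
Grade = |Study - Focus|  [with Study=6, Focus=1]  = 5
Without intervention: Focus = 3*Study - 1  [with Study=6]  = 17; Grade = |Study - Focus|  [with Study=6, Focus=17]  = 11.
Change = 5 − 11 = -6.

-6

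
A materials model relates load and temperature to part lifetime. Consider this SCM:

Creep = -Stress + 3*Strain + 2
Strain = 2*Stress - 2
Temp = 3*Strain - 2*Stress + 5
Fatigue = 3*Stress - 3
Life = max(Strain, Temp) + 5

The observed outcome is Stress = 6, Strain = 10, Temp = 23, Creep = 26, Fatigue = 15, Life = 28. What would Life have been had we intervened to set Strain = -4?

1

Under do(Strain=-4), the mechanism Strain = 2*Stress - 2 is discarded; Strain is fixed at -4.
Temp = 3*Strain - 2*Stress + 5  [with Strain=-4, Stress=6]  = -19
Life = max(Strain, Temp) + 5  [with Strain=-4, Temp=-19]  = 1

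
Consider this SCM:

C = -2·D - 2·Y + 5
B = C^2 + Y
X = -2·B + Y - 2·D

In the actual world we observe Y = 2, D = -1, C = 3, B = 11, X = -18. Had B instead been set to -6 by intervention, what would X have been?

Intervening sets B = -6 and removes its equation (B = C^2 + Y).
X = -2·B + Y - 2·D  [with B=-6, Y=2, D=-1]  = 16

16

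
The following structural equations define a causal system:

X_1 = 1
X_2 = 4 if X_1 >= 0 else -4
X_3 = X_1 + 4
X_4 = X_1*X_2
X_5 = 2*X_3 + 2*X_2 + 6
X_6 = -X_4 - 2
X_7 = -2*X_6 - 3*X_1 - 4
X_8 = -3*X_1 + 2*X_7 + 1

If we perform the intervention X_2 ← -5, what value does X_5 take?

do(X_2=-5) replaces the equation X_2 = 4 if X_1 >= 0 else -4 with the constant X_2 = -5.
X_3 = X_1 + 4  [with X_1=1]  = 5
X_5 = 2*X_3 + 2*X_2 + 6  [with X_3=5, X_2=-5]  = 6

6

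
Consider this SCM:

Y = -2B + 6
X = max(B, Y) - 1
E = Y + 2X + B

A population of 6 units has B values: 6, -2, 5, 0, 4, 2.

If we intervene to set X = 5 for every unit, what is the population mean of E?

13.5

Every unit gets X=5 under the intervention. E values become 10, 18, 11, 16, 12, 14; E[E|do(X=5)] = 13.5.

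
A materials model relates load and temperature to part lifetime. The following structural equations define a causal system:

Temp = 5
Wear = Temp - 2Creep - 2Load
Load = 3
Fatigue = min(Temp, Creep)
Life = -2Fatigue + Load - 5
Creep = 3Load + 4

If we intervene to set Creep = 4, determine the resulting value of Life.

The intervention breaks the incoming arrows to Creep: Creep = 3Load + 4 no longer applies, and Creep = 4.
Fatigue = min(Temp, Creep)  [with Temp=5, Creep=4]  = 4
Life = -2Fatigue + Load - 5  [with Fatigue=4, Load=3]  = -10

-10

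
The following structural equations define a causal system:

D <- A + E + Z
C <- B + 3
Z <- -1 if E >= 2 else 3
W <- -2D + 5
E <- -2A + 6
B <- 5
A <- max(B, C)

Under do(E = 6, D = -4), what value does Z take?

-1

Setting E = 6, D = -4 by intervention discards those variables' equations.
Z = -1 if E >= 2 else 3  [with E=6]  = -1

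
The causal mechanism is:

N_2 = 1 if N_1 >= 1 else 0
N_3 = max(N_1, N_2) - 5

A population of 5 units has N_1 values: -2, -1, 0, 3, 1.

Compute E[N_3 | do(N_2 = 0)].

-4.2

Under do(N_2=0), N_2's equation is replaced by N_2=0 for every unit. Per-unit N_3: -5, -5, -5, -2, -4. Mean = -4.2.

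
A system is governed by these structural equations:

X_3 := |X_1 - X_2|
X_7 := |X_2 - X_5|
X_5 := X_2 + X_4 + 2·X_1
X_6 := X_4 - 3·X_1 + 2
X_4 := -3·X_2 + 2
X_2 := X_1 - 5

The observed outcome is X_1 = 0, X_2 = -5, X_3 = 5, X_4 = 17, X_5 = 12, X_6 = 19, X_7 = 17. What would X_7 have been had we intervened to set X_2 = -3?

Under do(X_2=-3), the mechanism X_2 := X_1 - 5 is discarded; X_2 is fixed at -3.
X_4 = -3·X_2 + 2  [with X_2=-3]  = 11
X_5 = X_2 + X_4 + 2·X_1  [with X_2=-3, X_4=11, X_1=0]  = 8
X_7 = |X_2 - X_5|  [with X_2=-3, X_5=8]  = 11

11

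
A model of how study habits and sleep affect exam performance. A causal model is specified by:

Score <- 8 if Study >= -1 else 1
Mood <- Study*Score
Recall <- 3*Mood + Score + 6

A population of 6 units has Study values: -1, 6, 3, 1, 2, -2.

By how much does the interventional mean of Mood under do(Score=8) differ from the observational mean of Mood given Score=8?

-5.6

The intervention sets Score=8 in all 6 units regardless of Study. Recomputing Mood per unit gives -8, 48, 24, 8, 16, -16; average 12.
Observing Score=8 restricts to units where Score's equation naturally yields 8: Study ∈ {-1, 6, 3, 1, 2}. In that subpopulation Mood = -8, 48, 24, 8, 16, mean 17.6.
Difference = 12 − 17.6 = -5.6.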